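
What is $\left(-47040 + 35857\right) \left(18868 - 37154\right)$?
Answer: $204492338$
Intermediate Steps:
$\left(-47040 + 35857\right) \left(18868 - 37154\right) = \left(-11183\right) \left(-18286\right) = 204492338$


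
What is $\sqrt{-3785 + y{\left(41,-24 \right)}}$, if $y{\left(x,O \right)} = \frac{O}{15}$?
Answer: $\frac{i \sqrt{94665}}{5} \approx 61.535 i$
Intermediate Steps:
$y{\left(x,O \right)} = \frac{O}{15}$ ($y{\left(x,O \right)} = O \frac{1}{15} = \frac{O}{15}$)
$\sqrt{-3785 + y{\left(41,-24 \right)}} = \sqrt{-3785 + \frac{1}{15} \left(-24\right)} = \sqrt{-3785 - \frac{8}{5}} = \sqrt{- \frac{18933}{5}} = \frac{i \sqrt{94665}}{5}$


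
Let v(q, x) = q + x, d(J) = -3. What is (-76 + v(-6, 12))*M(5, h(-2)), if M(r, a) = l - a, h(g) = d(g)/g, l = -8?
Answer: 665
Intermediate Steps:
h(g) = -3/g
M(r, a) = -8 - a
(-76 + v(-6, 12))*M(5, h(-2)) = (-76 + (-6 + 12))*(-8 - (-3)/(-2)) = (-76 + 6)*(-8 - (-3)*(-1)/2) = -70*(-8 - 1*3/2) = -70*(-8 - 3/2) = -70*(-19/2) = 665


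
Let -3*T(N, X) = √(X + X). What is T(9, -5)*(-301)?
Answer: 301*I*√10/3 ≈ 317.28*I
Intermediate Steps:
T(N, X) = -√2*√X/3 (T(N, X) = -√(X + X)/3 = -√2*√X/3)
T(9, -5)*(-301) = -√2*√(-5)/3*(-301) = -√2*I*√5/3*(-301) = -I*√10/3*(-301) = 301*I*√10/3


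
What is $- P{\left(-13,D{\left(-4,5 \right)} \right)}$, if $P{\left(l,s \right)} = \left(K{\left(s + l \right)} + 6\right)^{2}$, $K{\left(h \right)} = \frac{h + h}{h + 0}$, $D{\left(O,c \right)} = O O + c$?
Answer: $-64$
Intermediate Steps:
$D{\left(O,c \right)} = c + O^{2}$ ($D{\left(O,c \right)} = O^{2} + c = c + O^{2}$)
$K{\left(h \right)} = 2$ ($K{\left(h \right)} = \frac{2 h}{h} = 2$)
$P{\left(l,s \right)} = 64$ ($P{\left(l,s \right)} = \left(2 + 6\right)^{2} = 8^{2} = 64$)
$- P{\left(-13,D{\left(-4,5 \right)} \right)} = \left(-1\right) 64 = -64$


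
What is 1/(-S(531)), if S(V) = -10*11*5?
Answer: 1/550 ≈ 0.0018182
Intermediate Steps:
S(V) = -550 (S(V) = -110*5 = -550)
1/(-S(531)) = 1/(-1*(-550)) = 1/550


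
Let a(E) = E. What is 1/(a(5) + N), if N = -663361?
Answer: -1/663356 ≈ -1.5075e-6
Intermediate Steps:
1/(a(5) + N) = 1/(5 - 663361) = 1/(-663356) = -1/663356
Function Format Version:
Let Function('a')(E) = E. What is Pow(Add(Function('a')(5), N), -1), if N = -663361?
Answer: Rational(-1, 663356) ≈ -1.5075e-6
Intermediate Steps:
Pow(Add(Function('a')(5), N), -1) = Pow(Add(5, -663361), -1) = Pow(-663356, -1) = Rational(-1, 663356)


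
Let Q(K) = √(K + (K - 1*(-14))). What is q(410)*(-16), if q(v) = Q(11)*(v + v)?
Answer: -78720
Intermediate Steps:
Q(K) = √(14 + 2*K) (Q(K) = √(K + (K + 14)) = √(K + (14 + K)) = √(14 + 2*K))
q(v) = 12*v (q(v) = √(14 + 2*11)*(v + v) = √(14 + 22)*(2*v) = √36*(2*v) = 6*(2*v) = 12*v)
q(410)*(-16) = (12*410)*(-16) = 4920*(-16) = -78720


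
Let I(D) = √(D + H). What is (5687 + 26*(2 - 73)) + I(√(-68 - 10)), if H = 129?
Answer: 3841 + √(129 + I*√78) ≈ 3852.4 + 0.38857*I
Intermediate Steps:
I(D) = √(129 + D) (I(D) = √(D + 129) = √(129 + D))
(5687 + 26*(2 - 73)) + I(√(-68 - 10)) = (5687 + 26*(2 - 73)) + √(129 + √(-68 - 10)) = (5687 + 26*(-71)) + √(129 + √(-78)) = (5687 - 1846) + √(129 + I*√78) = 3841 + √(129 + I*√78)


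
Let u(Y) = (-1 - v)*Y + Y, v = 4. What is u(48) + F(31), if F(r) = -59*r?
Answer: -2021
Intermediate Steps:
u(Y) = -4*Y (u(Y) = (-1 - 1*4)*Y + Y = (-1 - 4)*Y + Y = -5*Y + Y = -4*Y)
u(48) + F(31) = -4*48 - 59*31 = -192 - 1829 = -2021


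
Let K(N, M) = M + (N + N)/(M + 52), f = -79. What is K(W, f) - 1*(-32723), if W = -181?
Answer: 881750/27 ≈ 32657.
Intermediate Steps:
K(N, M) = M + 2*N/(52 + M) (K(N, M) = M + (2*N)/(52 + M) = M + 2*N/(52 + M))
K(W, f) - 1*(-32723) = ((-79)² + 2*(-181) + 52*(-79))/(52 - 79) - 1*(-32723) = (6241 - 362 - 4108)/(-27) + 32723 = -1/27*1771 + 32723 = -1771/27 + 32723 = 881750/27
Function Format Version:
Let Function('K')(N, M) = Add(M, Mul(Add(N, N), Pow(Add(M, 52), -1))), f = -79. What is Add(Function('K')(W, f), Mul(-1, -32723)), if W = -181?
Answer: Rational(881750, 27) ≈ 32657.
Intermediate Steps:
Function('K')(N, M) = Add(M, Mul(2, N, Pow(Add(52, M), -1))) (Function('K')(N, M) = Add(M, Mul(Mul(2, N), Pow(Add(52, M), -1))) = Add(M, Mul(2, N, Pow(Add(52, M), -1))))
Add(Function('K')(W, f), Mul(-1, -32723)) = Add(Mul(Pow(Add(52, -79), -1), Add(Pow(-79, 2), Mul(2, -181), Mul(52, -79))), Mul(-1, -32723)) = Add(Mul(Pow(-27, -1), Add(6241, -362, -4108)), 32723) = Add(Mul(Rational(-1, 27), 1771), 32723) = Add(Rational(-1771, 27), 32723) = Rational(881750, 27)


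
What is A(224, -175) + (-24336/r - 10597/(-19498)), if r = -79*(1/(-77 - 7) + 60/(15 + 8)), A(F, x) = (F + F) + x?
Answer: 3030656033689/7727895814 ≈ 392.17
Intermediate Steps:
A(F, x) = x + 2*F (A(F, x) = 2*F + x = x + 2*F)
r = -396343/1932 (r = -79*(1/(-84) + 60/23) = -79*(-1/84 + 60*(1/23)) = -79*(-1/84 + 60/23) = -79*5017/1932 = -396343/1932 ≈ -205.15)
A(224, -175) + (-24336/r - 10597/(-19498)) = (-175 + 2*224) + (-24336/(-396343/1932) - 10597/(-19498)) = (-175 + 448) + (-24336*(-1932/396343) - 10597*(-1/19498)) = 273 + (47017152/396343 + 10597/19498) = 273 + 920940476467/7727895814 = 3030656033689/7727895814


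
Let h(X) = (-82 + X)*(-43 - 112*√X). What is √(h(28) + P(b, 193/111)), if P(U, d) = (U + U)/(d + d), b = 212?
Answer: √(91033854 + 450563904*√7)/193 ≈ 185.60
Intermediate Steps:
P(U, d) = U/d (P(U, d) = (2*U)/((2*d)) = (2*U)*(1/(2*d)) = U/d)
√(h(28) + P(b, 193/111)) = √((3526 - 6272*√7 - 43*28 + 9184*√28) + 212/((193/111))) = √((3526 - 6272*√7 - 1204 + 9184*(2*√7)) + 212/((193*(1/111)))) = √((3526 - 6272*√7 - 1204 + 18368*√7) + 212/(193/111)) = √((2322 + 12096*√7) + 212*(111/193)) = √((2322 + 12096*√7) + 23532/193) = √(471678/193 + 12096*√7)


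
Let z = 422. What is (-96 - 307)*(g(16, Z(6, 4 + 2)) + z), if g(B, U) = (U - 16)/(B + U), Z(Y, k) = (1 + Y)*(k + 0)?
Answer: -4937153/29 ≈ -1.7025e+5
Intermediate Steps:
Z(Y, k) = k*(1 + Y) (Z(Y, k) = (1 + Y)*k = k*(1 + Y))
g(B, U) = (-16 + U)/(B + U)
(-96 - 307)*(g(16, Z(6, 4 + 2)) + z) = (-96 - 307)*((-16 + (4 + 2)*(1 + 6))/(16 + (4 + 2)*(1 + 6)) + 422) = -403*((-16 + 6*7)/(16 + 6*7) + 422) = -403*((-16 + 42)/(16 + 42) + 422) = -403*(26/58 + 422) = -403*((1/58)*26 + 422) = -403*(13/29 + 422) = -403*12251/29 = -4937153/29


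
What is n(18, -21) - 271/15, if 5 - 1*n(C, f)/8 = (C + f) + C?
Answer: -1471/15 ≈ -98.067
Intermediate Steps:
n(C, f) = 40 - 16*C - 8*f (n(C, f) = 40 - 8*((C + f) + C) = 40 - 8*(f + 2*C) = 40 + (-16*C - 8*f) = 40 - 16*C - 8*f)
n(18, -21) - 271/15 = (40 - 16*18 - 8*(-21)) - 271/15 = (40 - 288 + 168) - 271*1/15 = -80 - 271/15 = -1471/15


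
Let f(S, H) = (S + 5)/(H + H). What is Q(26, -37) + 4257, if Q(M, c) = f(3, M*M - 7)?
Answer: 2847937/669 ≈ 4257.0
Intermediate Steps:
f(S, H) = (5 + S)/(2*H) (f(S, H) = (5 + S)/((2*H)) = (5 + S)*(1/(2*H)) = (5 + S)/(2*H))
Q(M, c) = 4/(-7 + M²) (Q(M, c) = (5 + 3)/(2*(M*M - 7)) = (½)*8/(M² - 7) = (½)*8/(-7 + M²) = 4/(-7 + M²))
Q(26, -37) + 4257 = 4/(-7 + 26²) + 4257 = 4/(-7 + 676) + 4257 = 4/669 + 4257 = 2847937/669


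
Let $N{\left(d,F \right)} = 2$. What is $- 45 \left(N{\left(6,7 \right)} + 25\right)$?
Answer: $-1215$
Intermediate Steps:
$- 45 \left(N{\left(6,7 \right)} + 25\right) = - 45 \left(2 + 25\right) = \left(-45\right) 27 = -1215$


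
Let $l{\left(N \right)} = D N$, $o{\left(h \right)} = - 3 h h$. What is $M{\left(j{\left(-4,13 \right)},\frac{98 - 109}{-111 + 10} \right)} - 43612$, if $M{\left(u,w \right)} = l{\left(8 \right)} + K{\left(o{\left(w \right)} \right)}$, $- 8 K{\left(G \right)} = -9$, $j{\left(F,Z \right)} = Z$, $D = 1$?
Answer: $- \frac{348823}{8} \approx -43603.0$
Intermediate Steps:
$o{\left(h \right)} = - 3 h^{2}$
$K{\left(G \right)} = \frac{9}{8}$ ($K{\left(G \right)} = \left(- \frac{1}{8}\right) \left(-9\right) = \frac{9}{8}$)
$l{\left(N \right)} = N$ ($l{\left(N \right)} = 1 N = N$)
$M{\left(u,w \right)} = \frac{73}{8}$ ($M{\left(u,w \right)} = 8 + \frac{9}{8} = \frac{73}{8}$)
$M{\left(j{\left(-4,13 \right)},\frac{98 - 109}{-111 + 10} \right)} - 43612 = \frac{73}{8} - 43612 = - \frac{348823}{8}$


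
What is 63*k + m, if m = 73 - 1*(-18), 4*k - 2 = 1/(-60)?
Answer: 9779/80 ≈ 122.24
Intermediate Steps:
k = 119/240 (k = ½ + (¼)/(-60) = ½ + (¼)*(-1/60) = ½ - 1/240 = 119/240 ≈ 0.49583)
m = 91 (m = 73 + 18 = 91)
63*k + m = 63*(119/240) + 91 = 2499/80 + 91 = 9779/80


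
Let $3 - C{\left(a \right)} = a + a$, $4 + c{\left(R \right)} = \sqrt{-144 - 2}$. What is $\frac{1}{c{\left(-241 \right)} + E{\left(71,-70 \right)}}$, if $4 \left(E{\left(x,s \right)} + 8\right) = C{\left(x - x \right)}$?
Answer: $- \frac{180}{4361} - \frac{16 i \sqrt{146}}{4361} \approx -0.041275 - 0.044331 i$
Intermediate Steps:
$c{\left(R \right)} = -4 + i \sqrt{146}$ ($c{\left(R \right)} = -4 + \sqrt{-144 - 2} = -4 + \sqrt{-146} = -4 + i \sqrt{146}$)
$C{\left(a \right)} = 3 - 2 a$ ($C{\left(a \right)} = 3 - \left(a + a\right) = 3 - 2 a$)
$E{\left(x,s \right)} = - \frac{29}{4}$ ($E{\left(x,s \right)} = -8 + \frac{3 - 2 \left(x - x\right)}{4} = -8 + \frac{3 - 0}{4} = -8 + \frac{3 + 0}{4} = -8 + \frac{1}{4} \cdot 3 = -8 + \frac{3}{4} = - \frac{29}{4}$)
$\frac{1}{c{\left(-241 \right)} + E{\left(71,-70 \right)}} = \frac{1}{\left(-4 + i \sqrt{146}\right) - \frac{29}{4}} = \frac{1}{- \frac{45}{4} + i \sqrt{146}}$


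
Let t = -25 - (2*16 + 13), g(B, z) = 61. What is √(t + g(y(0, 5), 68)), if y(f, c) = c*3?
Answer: 3*I ≈ 3.0*I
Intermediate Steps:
y(f, c) = 3*c
t = -70 (t = -25 - (32 + 13) = -25 - 1*45 = -25 - 45 = -70)
√(t + g(y(0, 5), 68)) = √(-70 + 61) = √(-9) = 3*I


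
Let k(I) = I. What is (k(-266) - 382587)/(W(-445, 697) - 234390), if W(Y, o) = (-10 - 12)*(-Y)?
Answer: 382853/244180 ≈ 1.5679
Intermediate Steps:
W(Y, o) = 22*Y (W(Y, o) = -(-22)*Y = 22*Y)
(k(-266) - 382587)/(W(-445, 697) - 234390) = (-266 - 382587)/(22*(-445) - 234390) = -382853/(-9790 - 234390) = -382853/(-244180) = -382853*(-1/244180) = 382853/244180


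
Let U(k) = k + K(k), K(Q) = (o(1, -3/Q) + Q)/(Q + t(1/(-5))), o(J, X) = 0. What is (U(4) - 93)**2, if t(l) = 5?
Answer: 635209/81 ≈ 7842.1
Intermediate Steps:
K(Q) = Q/(5 + Q) (K(Q) = (0 + Q)/(Q + 5) = Q/(5 + Q))
U(k) = k + k/(5 + k)
(U(4) - 93)**2 = (4*(6 + 4)/(5 + 4) - 93)**2 = (4*10/9 - 93)**2 = (4*(1/9)*10 - 93)**2 = (40/9 - 93)**2 = (-797/9)**2 = 635209/81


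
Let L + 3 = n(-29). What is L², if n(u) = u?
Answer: 1024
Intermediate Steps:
L = -32 (L = -3 - 29 = -32)
L² = (-32)² = 1024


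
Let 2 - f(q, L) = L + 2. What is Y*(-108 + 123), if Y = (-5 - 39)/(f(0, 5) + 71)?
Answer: -10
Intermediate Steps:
f(q, L) = -L (f(q, L) = 2 - (L + 2) = 2 - (2 + L) = 2 + (-2 - L) = -L)
Y = -⅔ (Y = (-5 - 39)/(-1*5 + 71) = -44/(-5 + 71) = -44/66 = -44*1/66 = -⅔ ≈ -0.66667)
Y*(-108 + 123) = -2*(-108 + 123)/3 = -⅔*15 = -10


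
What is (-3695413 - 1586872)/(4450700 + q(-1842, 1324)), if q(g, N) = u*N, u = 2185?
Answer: -1056457/1468728 ≈ -0.71930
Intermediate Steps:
q(g, N) = 2185*N
(-3695413 - 1586872)/(4450700 + q(-1842, 1324)) = (-3695413 - 1586872)/(4450700 + 2185*1324) = -5282285/(4450700 + 2892940) = -5282285/7343640 = -5282285*1/7343640 = -1056457/1468728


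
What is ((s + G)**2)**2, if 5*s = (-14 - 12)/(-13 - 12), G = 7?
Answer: 659020863601/244140625 ≈ 2699.3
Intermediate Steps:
s = 26/125 (s = ((-14 - 12)/(-13 - 12))/5 = (-26/(-25))/5 = (-26*(-1/25))/5 = (1/5)*(26/25) = 26/125 ≈ 0.20800)
((s + G)**2)**2 = ((26/125 + 7)**2)**2 = ((901/125)**2)**2 = (811801/15625)**2 = 659020863601/244140625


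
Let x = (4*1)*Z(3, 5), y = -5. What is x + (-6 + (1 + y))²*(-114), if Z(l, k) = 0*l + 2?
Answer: -11392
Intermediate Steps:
Z(l, k) = 2 (Z(l, k) = 0 + 2 = 2)
x = 8 (x = (4*1)*2 = 4*2 = 8)
x + (-6 + (1 + y))²*(-114) = 8 + (-6 + (1 - 5))²*(-114) = 8 + (-6 - 4)²*(-114) = 8 + (-10)²*(-114) = 8 + 100*(-114) = 8 - 11400 = -11392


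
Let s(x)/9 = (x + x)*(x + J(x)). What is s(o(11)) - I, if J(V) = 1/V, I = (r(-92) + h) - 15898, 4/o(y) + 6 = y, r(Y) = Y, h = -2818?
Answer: 470938/25 ≈ 18838.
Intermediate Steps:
o(y) = 4/(-6 + y)
I = -18808 (I = (-92 - 2818) - 15898 = -2910 - 15898 = -18808)
s(x) = 18*x*(x + 1/x) (s(x) = 9*((x + x)*(x + 1/x)) = 9*((2*x)*(x + 1/x)) = 9*(2*x*(x + 1/x)) = 18*x*(x + 1/x))
s(o(11)) - I = (18 + 18*(4/(-6 + 11))²) - 1*(-18808) = (18 + 18*(4/5)²) + 18808 = (18 + 18*(4*(⅕))²) + 18808 = (18 + 18*(⅘)²) + 18808 = (18 + 18*(16/25)) + 18808 = (18 + 288/25) + 18808 = 738/25 + 18808 = 470938/25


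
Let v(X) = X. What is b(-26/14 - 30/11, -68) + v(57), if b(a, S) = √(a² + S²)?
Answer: 57 + √27540305/77 ≈ 125.15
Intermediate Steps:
b(a, S) = √(S² + a²)
b(-26/14 - 30/11, -68) + v(57) = √((-68)² + (-26/14 - 30/11)²) + 57 = √(4624 + (-26*1/14 - 30*1/11)²) + 57 = √(4624 + (-13/7 - 30/11)²) + 57 = √(4624 + (-353/77)²) + 57 = √(4624 + 124609/5929) + 57 = √(27540305/5929) + 57 = √27540305/77 + 57 = 57 + √27540305/77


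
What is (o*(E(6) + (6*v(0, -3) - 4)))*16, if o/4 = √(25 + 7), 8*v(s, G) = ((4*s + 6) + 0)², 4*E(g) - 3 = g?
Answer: 6464*√2 ≈ 9141.5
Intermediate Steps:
E(g) = ¾ + g/4
v(s, G) = (6 + 4*s)²/8 (v(s, G) = ((4*s + 6) + 0)²/8 = ((6 + 4*s) + 0)²/8 = (6 + 4*s)²/8)
o = 16*√2 (o = 4*√(25 + 7) = 4*√32 = 4*(4*√2) = 16*√2 ≈ 22.627)
(o*(E(6) + (6*v(0, -3) - 4)))*16 = ((16*√2)*((¾ + (¼)*6) + (6*((3 + 2*0)²/2) - 4)))*16 = ((16*√2)*((¾ + 3/2) + (6*((3 + 0)²/2) - 4)))*16 = ((16*√2)*(9/4 + (6*((½)*3²) - 4)))*16 = ((16*√2)*(9/4 + (6*((½)*9) - 4)))*16 = ((16*√2)*(9/4 + (6*(9/2) - 4)))*16 = ((16*√2)*(9/4 + (27 - 4)))*16 = ((16*√2)*(9/4 + 23))*16 = ((16*√2)*(101/4))*16 = (404*√2)*16 = 6464*√2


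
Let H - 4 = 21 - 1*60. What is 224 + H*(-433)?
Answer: 15379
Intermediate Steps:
H = -35 (H = 4 + (21 - 1*60) = 4 + (21 - 60) = 4 - 39 = -35)
224 + H*(-433) = 224 - 35*(-433) = 224 + 15155 = 15379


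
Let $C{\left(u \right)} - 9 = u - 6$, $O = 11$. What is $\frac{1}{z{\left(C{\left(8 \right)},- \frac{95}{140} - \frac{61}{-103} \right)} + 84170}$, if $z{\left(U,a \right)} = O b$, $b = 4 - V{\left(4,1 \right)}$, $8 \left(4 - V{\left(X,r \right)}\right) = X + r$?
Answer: $\frac{8}{673415} \approx 1.188 \cdot 10^{-5}$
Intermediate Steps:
$V{\left(X,r \right)} = 4 - \frac{X}{8} - \frac{r}{8}$ ($V{\left(X,r \right)} = 4 - \frac{X + r}{8} = 4 - \left(\frac{X}{8} + \frac{r}{8}\right) = 4 - \frac{X}{8} - \frac{r}{8}$)
$b = \frac{5}{8}$ ($b = 4 - \left(4 - \frac{1}{2} - \frac{1}{8}\right) = 4 - \frac{27}{8} = \frac{5}{8} \approx 0.625$)
$C{\left(u \right)} = 3 + u$ ($C{\left(u \right)} = 9 + \left(u - 6\right) = 9 + \left(-6 + u\right) = 3 + u$)
$z{\left(U,a \right)} = \frac{55}{8}$ ($z{\left(U,a \right)} = 11 \cdot \frac{5}{8} = \frac{55}{8}$)
$\frac{1}{z{\left(C{\left(8 \right)},- \frac{95}{140} - \frac{61}{-103} \right)} + 84170} = \frac{1}{\frac{55}{8} + 84170} = \frac{1}{\frac{673415}{8}} = \frac{8}{673415}$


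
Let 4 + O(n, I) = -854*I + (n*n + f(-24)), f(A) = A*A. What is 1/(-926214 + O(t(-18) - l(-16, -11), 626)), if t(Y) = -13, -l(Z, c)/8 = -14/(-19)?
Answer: -361/527130581 ≈ -6.8484e-7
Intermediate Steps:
l(Z, c) = -112/19 (l(Z, c) = -(-112)/(-19) = -(-112)*(-1)/19 = -8*14/19 = -112/19)
f(A) = A²
O(n, I) = 572 + n² - 854*I (O(n, I) = -4 + (-854*I + (n*n + (-24)²)) = -4 + (-854*I + (n² + 576)) = -4 + (-854*I + (576 + n²)) = -4 + (576 + n² - 854*I) = 572 + n² - 854*I)
1/(-926214 + O(t(-18) - l(-16, -11), 626)) = 1/(-926214 + (572 + (-13 - 1*(-112/19))² - 854*626)) = 1/(-926214 + (572 + (-13 + 112/19)² - 534604)) = 1/(-926214 + (572 + (-135/19)² - 534604)) = 1/(-926214 + (572 + 18225/361 - 534604)) = 1/(-926214 - 192767327/361) = 1/(-527130581/361) = -361/527130581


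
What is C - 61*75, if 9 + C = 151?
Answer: -4433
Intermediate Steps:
C = 142 (C = -9 + 151 = 142)
C - 61*75 = 142 - 61*75 = 142 - 4575 = -4433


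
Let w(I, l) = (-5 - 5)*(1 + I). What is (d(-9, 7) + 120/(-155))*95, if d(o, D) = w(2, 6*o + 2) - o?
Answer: -64125/31 ≈ -2068.5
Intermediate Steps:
w(I, l) = -10 - 10*I (w(I, l) = -10*(1 + I) = -10 - 10*I)
d(o, D) = -30 - o (d(o, D) = (-10 - 10*2) - o = (-10 - 20) - o = -30 - o)
(d(-9, 7) + 120/(-155))*95 = ((-30 - 1*(-9)) + 120/(-155))*95 = ((-30 + 9) + 120*(-1/155))*95 = (-21 - 24/31)*95 = -675/31*95 = -64125/31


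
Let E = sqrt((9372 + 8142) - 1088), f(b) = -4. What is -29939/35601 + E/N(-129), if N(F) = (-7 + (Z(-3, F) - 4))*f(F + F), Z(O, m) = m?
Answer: -29939/35601 + sqrt(16426)/560 ≈ -0.61209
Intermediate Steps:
N(F) = 44 - 4*F (N(F) = (-7 + (F - 4))*(-4) = (-7 + (-4 + F))*(-4) = (-11 + F)*(-4) = 44 - 4*F)
E = sqrt(16426) (E = sqrt(17514 - 1088) = sqrt(16426) ≈ 128.16)
-29939/35601 + E/N(-129) = -29939/35601 + sqrt(16426)/(44 - 4*(-129)) = -29939*1/35601 + sqrt(16426)/(44 + 516) = -29939/35601 + sqrt(16426)/560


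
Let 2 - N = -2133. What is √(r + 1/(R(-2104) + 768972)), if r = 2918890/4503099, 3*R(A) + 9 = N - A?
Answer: √96306883288812981180662/385456268202 ≈ 0.80511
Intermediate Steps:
N = 2135 (N = 2 - 1*(-2133) = 2 + 2133 = 2135)
R(A) = 2126/3 - A/3 (R(A) = -3 + (2135 - A)/3 = -3 + (2135/3 - A/3) = 2126/3 - A/3)
r = 2918890/4503099 (r = 2918890*(1/4503099) = 2918890/4503099 ≈ 0.64820)
√(r + 1/(R(-2104) + 768972)) = √(2918890/4503099 + 1/((2126/3 - ⅓*(-2104)) + 768972)) = √(2918890/4503099 + 1/((2126/3 + 2104/3) + 768972)) = √(2918890/4503099 + 1/(1410 + 768972)) = √(2918890/4503099 + 1/770382) = √(749554939693/1156368804606) = √96306883288812981180662/385456268202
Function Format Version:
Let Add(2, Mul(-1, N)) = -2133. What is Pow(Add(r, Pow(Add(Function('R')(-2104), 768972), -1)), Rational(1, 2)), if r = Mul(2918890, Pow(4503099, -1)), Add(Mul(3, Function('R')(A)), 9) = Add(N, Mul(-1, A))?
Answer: Mul(Rational(1, 385456268202), Pow(96306883288812981180662, Rational(1, 2))) ≈ 0.80511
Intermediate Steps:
N = 2135 (N = Add(2, Mul(-1, -2133)) = Add(2, 2133) = 2135)
Function('R')(A) = Add(Rational(2126, 3), Mul(Rational(-1, 3), A)) (Function('R')(A) = Add(-3, Mul(Rational(1, 3), Add(2135, Mul(-1, A)))) = Add(-3, Add(Rational(2135, 3), Mul(Rational(-1, 3), A))) = Add(Rational(2126, 3), Mul(Rational(-1, 3), A)))
r = Rational(2918890, 4503099) (r = Mul(2918890, Rational(1, 4503099)) = Rational(2918890, 4503099) ≈ 0.64820)
Pow(Add(r, Pow(Add(Function('R')(-2104), 768972), -1)), Rational(1, 2)) = Pow(Add(Rational(2918890, 4503099), Pow(Add(Add(Rational(2126, 3), Mul(Rational(-1, 3), -2104)), 768972), -1)), Rational(1, 2)) = Pow(Add(Rational(2918890, 4503099), Pow(Add(Add(Rational(2126, 3), Rational(2104, 3)), 768972), -1)), Rational(1, 2)) = Pow(Add(Rational(2918890, 4503099), Pow(Add(1410, 768972), -1)), Rational(1, 2)) = Pow(Add(Rational(2918890, 4503099), Pow(770382, -1)), Rational(1, 2)) = Pow(Add(Rational(2918890, 4503099), Rational(1, 770382)), Rational(1, 2)) = Pow(Rational(749554939693, 1156368804606), Rational(1, 2)) = Mul(Rational(1, 385456268202), Pow(96306883288812981180662, Rational(1, 2)))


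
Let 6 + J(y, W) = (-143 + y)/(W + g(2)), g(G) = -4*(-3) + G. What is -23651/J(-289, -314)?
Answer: 591275/114 ≈ 5186.6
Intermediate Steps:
g(G) = 12 + G
J(y, W) = -6 + (-143 + y)/(14 + W) (J(y, W) = -6 + (-143 + y)/(W + (12 + 2)) = -6 + (-143 + y)/(W + 14) = -6 + (-143 + y)/(14 + W))
-23651/J(-289, -314) = -23651*(14 - 314)/(-227 - 289 - 6*(-314)) = -23651*(-300/(-227 - 289 + 1884)) = -23651/((-1/300*1368)) = -23651/(-114/25) = -23651*(-25/114) = 591275/114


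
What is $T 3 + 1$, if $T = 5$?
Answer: $16$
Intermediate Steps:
$T 3 + 1 = 5 \cdot 3 + 1 = 15 + 1 = 16$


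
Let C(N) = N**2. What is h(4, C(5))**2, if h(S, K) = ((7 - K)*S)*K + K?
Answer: 3150625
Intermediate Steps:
h(S, K) = K + K*S*(7 - K) (h(S, K) = (S*(7 - K))*K + K = K*S*(7 - K) + K = K + K*S*(7 - K))
h(4, C(5))**2 = (5**2*(1 + 7*4 - 1*5**2*4))**2 = (25*(1 + 28 - 1*25*4))**2 = (25*(1 + 28 - 100))**2 = (25*(-71))**2 = (-1775)**2 = 3150625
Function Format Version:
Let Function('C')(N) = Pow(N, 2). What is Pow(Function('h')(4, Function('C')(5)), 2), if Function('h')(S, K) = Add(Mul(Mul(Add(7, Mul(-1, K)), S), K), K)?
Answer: 3150625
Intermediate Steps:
Function('h')(S, K) = Add(K, Mul(K, S, Add(7, Mul(-1, K)))) (Function('h')(S, K) = Add(Mul(Mul(S, Add(7, Mul(-1, K))), K), K) = Add(Mul(K, S, Add(7, Mul(-1, K))), K) = Add(K, Mul(K, S, Add(7, Mul(-1, K)))))
Pow(Function('h')(4, Function('C')(5)), 2) = Pow(Mul(Pow(5, 2), Add(1, Mul(7, 4), Mul(-1, Pow(5, 2), 4))), 2) = Pow(Mul(25, Add(1, 28, Mul(-1, 25, 4))), 2) = Pow(Mul(25, Add(1, 28, -100)), 2) = Pow(Mul(25, -71), 2) = Pow(-1775, 2) = 3150625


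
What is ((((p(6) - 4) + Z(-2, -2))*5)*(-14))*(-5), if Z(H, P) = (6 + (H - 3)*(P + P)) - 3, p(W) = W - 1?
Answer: 8400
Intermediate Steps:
p(W) = -1 + W
Z(H, P) = 3 + 2*P*(-3 + H) (Z(H, P) = (6 + (-3 + H)*(2*P)) - 3 = (6 + 2*P*(-3 + H)) - 3 = 3 + 2*P*(-3 + H))
((((p(6) - 4) + Z(-2, -2))*5)*(-14))*(-5) = (((((-1 + 6) - 4) + (3 - 6*(-2) + 2*(-2)*(-2)))*5)*(-14))*(-5) = ((((5 - 4) + (3 + 12 + 8))*5)*(-14))*(-5) = (((1 + 23)*5)*(-14))*(-5) = ((24*5)*(-14))*(-5) = (120*(-14))*(-5) = -1680*(-5) = 8400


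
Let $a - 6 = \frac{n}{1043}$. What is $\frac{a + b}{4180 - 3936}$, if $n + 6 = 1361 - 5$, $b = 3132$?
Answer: $\frac{818571}{63623} \approx 12.866$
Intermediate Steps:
$n = 1350$ ($n = -6 + \left(1361 - 5\right) = -6 + 1356 = 1350$)
$a = \frac{7608}{1043}$ ($a = 6 + \frac{1350}{1043} = \frac{7608}{1043} \approx 7.2943$)
$\frac{a + b}{4180 - 3936} = \frac{\frac{7608}{1043} + 3132}{4180 - 3936} = \frac{3274284}{1043 \cdot 244} = \frac{3274284}{1043} \cdot \frac{1}{244} = \frac{818571}{63623}$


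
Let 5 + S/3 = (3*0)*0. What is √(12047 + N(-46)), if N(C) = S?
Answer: 16*√47 ≈ 109.69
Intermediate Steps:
S = -15 (S = -15 + 3*((3*0)*0) = -15 + 3*(0*0) = -15 + 3*0 = -15 + 0 = -15)
N(C) = -15
√(12047 + N(-46)) = √(12047 - 15) = √12032 = 16*√47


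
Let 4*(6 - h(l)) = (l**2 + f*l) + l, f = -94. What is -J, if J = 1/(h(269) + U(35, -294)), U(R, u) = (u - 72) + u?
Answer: 1/12490 ≈ 8.0064e-5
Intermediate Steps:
U(R, u) = -72 + 2*u (U(R, u) = (-72 + u) + u = -72 + 2*u)
h(l) = 6 - l**2/4 + 93*l/4 (h(l) = 6 - ((l**2 - 94*l) + l)/4 = 6 - (l**2 - 93*l)/4 = 6 + (-l**2/4 + 93*l/4) = 6 - l**2/4 + 93*l/4)
J = -1/12490 (J = 1/((6 - 1/4*269**2 + (93/4)*269) + (-72 + 2*(-294))) = 1/((6 - 1/4*72361 + 25017/4) + (-72 - 588)) = 1/((6 - 72361/4 + 25017/4) - 660) = 1/(-11830 - 660) = 1/(-12490) = -1/12490 ≈ -8.0064e-5)
-J = -1*(-1/12490) = 1/12490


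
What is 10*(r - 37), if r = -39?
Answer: -760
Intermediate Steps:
10*(r - 37) = 10*(-39 - 37) = 10*(-76) = -760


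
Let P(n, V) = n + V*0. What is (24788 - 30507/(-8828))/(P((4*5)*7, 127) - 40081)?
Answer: -218858971/352599148 ≈ -0.62070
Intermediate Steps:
P(n, V) = n (P(n, V) = n + 0 = n)
(24788 - 30507/(-8828))/(P((4*5)*7, 127) - 40081) = (24788 - 30507/(-8828))/((4*5)*7 - 40081) = (24788 - 30507*(-1/8828))/(20*7 - 40081) = (24788 + 30507/8828)/(140 - 40081) = (218858971/8828)/(-39941) = (218858971/8828)*(-1/39941) = -218858971/352599148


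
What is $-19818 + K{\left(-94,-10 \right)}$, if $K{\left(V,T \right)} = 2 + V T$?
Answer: $-18876$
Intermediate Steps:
$K{\left(V,T \right)} = 2 + T V$
$-19818 + K{\left(-94,-10 \right)} = -19818 + \left(2 - -940\right) = -19818 + \left(2 + 940\right) = -19818 + 942 = -18876$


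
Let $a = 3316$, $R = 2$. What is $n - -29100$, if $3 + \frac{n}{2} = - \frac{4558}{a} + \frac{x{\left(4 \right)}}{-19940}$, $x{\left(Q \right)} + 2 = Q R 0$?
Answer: $\frac{120221486124}{4132565} \approx 29091.0$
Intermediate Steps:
$x{\left(Q \right)} = -2$ ($x{\left(Q \right)} = -2 + Q 2 \cdot 0 = -2 + 2 Q 0 = -2 + 0 = -2$)
$n = - \frac{36155376}{4132565}$ ($n = -6 + 2 \left(- \frac{4558}{3316} - \frac{2}{-19940}\right) = -6 + 2 \left(\left(-4558\right) \frac{1}{3316} - - \frac{1}{9970}\right) = -6 + 2 \left(- \frac{2279}{1658} + \frac{1}{9970}\right) = -6 + 2 \left(- \frac{5679993}{4132565}\right) = -6 - \frac{11359986}{4132565} = - \frac{36155376}{4132565} \approx -8.7489$)
$n - -29100 = - \frac{36155376}{4132565} - -29100 = - \frac{36155376}{4132565} + 29100 = \frac{120221486124}{4132565}$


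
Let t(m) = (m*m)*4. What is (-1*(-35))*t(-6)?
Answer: 5040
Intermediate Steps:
t(m) = 4*m² (t(m) = m²*4 = 4*m²)
(-1*(-35))*t(-6) = (-1*(-35))*(4*(-6)²) = 35*(4*36) = 35*144 = 5040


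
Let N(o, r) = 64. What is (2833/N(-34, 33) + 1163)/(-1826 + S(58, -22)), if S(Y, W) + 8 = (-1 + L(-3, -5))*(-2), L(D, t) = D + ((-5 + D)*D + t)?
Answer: -77265/119296 ≈ -0.64767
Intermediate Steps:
L(D, t) = D + t + D*(-5 + D) (L(D, t) = D + (D*(-5 + D) + t) = D + (t + D*(-5 + D)) = D + t + D*(-5 + D))
S(Y, W) = -38 (S(Y, W) = -8 + (-1 + (-5 + (-3)**2 - 4*(-3)))*(-2) = -8 + (-1 + (-5 + 9 + 12))*(-2) = -8 + (-1 + 16)*(-2) = -8 + 15*(-2) = -8 - 30 = -38)
(2833/N(-34, 33) + 1163)/(-1826 + S(58, -22)) = (2833/64 + 1163)/(-1826 - 38) = (2833*(1/64) + 1163)/(-1864) = (2833/64 + 1163)*(-1/1864) = (77265/64)*(-1/1864) = -77265/119296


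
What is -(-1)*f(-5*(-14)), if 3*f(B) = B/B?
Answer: ⅓ ≈ 0.33333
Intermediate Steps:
f(B) = ⅓ (f(B) = (B/B)/3 = (⅓)*1 = ⅓)
-(-1)*f(-5*(-14)) = -(-1)/3 = -1*(-⅓) = ⅓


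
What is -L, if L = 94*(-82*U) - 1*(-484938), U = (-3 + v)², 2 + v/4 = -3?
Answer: 3592594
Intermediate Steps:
v = -20 (v = -8 + 4*(-3) = -8 - 12 = -20)
U = 529 (U = (-3 - 20)² = (-23)² = 529)
L = -3592594 (L = 94*(-82*529) - 1*(-484938) = 94*(-43378) + 484938 = -4077532 + 484938 = -3592594)
-L = -1*(-3592594) = 3592594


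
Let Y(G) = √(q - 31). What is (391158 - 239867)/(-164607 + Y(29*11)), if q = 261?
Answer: -24903557637/27095464219 - 151291*√230/27095464219 ≈ -0.91919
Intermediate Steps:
Y(G) = √230 (Y(G) = √(261 - 31) = √230)
(391158 - 239867)/(-164607 + Y(29*11)) = (391158 - 239867)/(-164607 + √230) = 151291/(-164607 + √230)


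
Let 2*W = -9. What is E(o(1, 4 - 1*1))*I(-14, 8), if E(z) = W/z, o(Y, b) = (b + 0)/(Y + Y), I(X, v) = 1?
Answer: -3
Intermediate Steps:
W = -9/2 (W = (1/2)*(-9) = -9/2 ≈ -4.5000)
o(Y, b) = b/(2*Y) (o(Y, b) = b/((2*Y)) = b*(1/(2*Y)) = b/(2*Y))
E(z) = -9/(2*z)
E(o(1, 4 - 1*1))*I(-14, 8) = -9*2/(4 - 1*1)/2*1 = -9*2/(4 - 1)/2*1 = -9/(2*((1/2)*3*1))*1 = -9/(2*3/2)*1 = -9/2*2/3*1 = -3*1 = -3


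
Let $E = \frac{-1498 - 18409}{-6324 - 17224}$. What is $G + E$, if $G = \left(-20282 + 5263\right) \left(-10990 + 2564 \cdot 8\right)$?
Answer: $- \frac{3367621077157}{23548} \approx -1.4301 \cdot 10^{8}$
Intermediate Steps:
$E = \frac{19907}{23548}$ ($E = - \frac{19907}{-23548} = \left(-19907\right) \left(- \frac{1}{23548}\right) = \frac{19907}{23548} \approx 0.84538$)
$G = -143010918$ ($G = - 15019 \left(-10990 + 20512\right) = \left(-15019\right) 9522 = -143010918$)
$G + E = -143010918 + \frac{19907}{23548} = - \frac{3367621077157}{23548}$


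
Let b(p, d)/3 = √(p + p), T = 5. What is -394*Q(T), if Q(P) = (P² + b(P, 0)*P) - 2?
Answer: -9062 - 5910*√10 ≈ -27751.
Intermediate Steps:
b(p, d) = 3*√2*√p (b(p, d) = 3*√(p + p) = 3*√(2*p) = 3*(√2*√p) = 3*√2*√p)
Q(P) = -2 + P² + 3*√2*P^(3/2) (Q(P) = (P² + (3*√2*√P)*P) - 2 = (P² + 3*√2*P^(3/2)) - 2 = -2 + P² + 3*√2*P^(3/2))
-394*Q(T) = -394*(-2 + 5² + 3*√2*5^(3/2)) = -394*(-2 + 25 + 3*√2*(5*√5)) = -394*(-2 + 25 + 15*√10) = -394*(23 + 15*√10) = -9062 - 5910*√10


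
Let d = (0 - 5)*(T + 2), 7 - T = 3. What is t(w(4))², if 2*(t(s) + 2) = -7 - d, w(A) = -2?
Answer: 361/4 ≈ 90.250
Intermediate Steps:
T = 4 (T = 7 - 1*3 = 7 - 3 = 4)
d = -30 (d = (0 - 5)*(4 + 2) = -5*6 = -30)
t(s) = 19/2 (t(s) = -2 + (-7 - 1*(-30))/2 = -2 + (-7 + 30)/2 = -2 + (½)*23 = -2 + 23/2 = 19/2)
t(w(4))² = (19/2)² = 361/4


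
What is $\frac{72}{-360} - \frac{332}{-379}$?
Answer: $\frac{1281}{1895} \approx 0.67599$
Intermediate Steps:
$\frac{72}{-360} - \frac{332}{-379} = 72 \left(- \frac{1}{360}\right) - - \frac{332}{379} = - \frac{1}{5} + \frac{332}{379} = \frac{1281}{1895}$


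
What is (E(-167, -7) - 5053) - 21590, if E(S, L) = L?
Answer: -26650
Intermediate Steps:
(E(-167, -7) - 5053) - 21590 = (-7 - 5053) - 21590 = -5060 - 21590 = -26650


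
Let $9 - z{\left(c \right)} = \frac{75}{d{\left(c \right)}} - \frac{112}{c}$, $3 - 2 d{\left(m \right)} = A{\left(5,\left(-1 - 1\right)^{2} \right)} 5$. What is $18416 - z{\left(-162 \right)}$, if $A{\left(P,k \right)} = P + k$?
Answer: $\frac{10435136}{567} \approx 18404.0$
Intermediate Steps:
$d{\left(m \right)} = -21$ ($d{\left(m \right)} = \frac{3}{2} - \frac{\left(5 + \left(-1 - 1\right)^{2}\right) 5}{2} = \frac{3}{2} - \frac{\left(5 + \left(-2\right)^{2}\right) 5}{2} = \frac{3}{2} - \frac{\left(5 + 4\right) 5}{2} = \frac{3}{2} - \frac{9 \cdot 5}{2} = \frac{3}{2} - \frac{45}{2} = -21$)
$z{\left(c \right)} = \frac{88}{7} + \frac{112}{c}$ ($z{\left(c \right)} = 9 - \left(\frac{75}{-21} - \frac{112}{c}\right) = 9 - \left(75 \left(- \frac{1}{21}\right) - \frac{112}{c}\right) = 9 - \left(- \frac{25}{7} - \frac{112}{c}\right) = 9 + \left(\frac{25}{7} + \frac{112}{c}\right) = \frac{88}{7} + \frac{112}{c}$)
$18416 - z{\left(-162 \right)} = 18416 - \left(\frac{88}{7} + \frac{112}{-162}\right) = 18416 - \left(\frac{88}{7} + 112 \left(- \frac{1}{162}\right)\right) = 18416 - \left(\frac{88}{7} - \frac{56}{81}\right) = 18416 - \frac{6736}{567} = \frac{10435136}{567}$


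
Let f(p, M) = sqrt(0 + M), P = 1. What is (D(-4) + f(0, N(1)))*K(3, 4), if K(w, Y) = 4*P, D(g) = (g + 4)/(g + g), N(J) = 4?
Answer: 8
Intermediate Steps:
f(p, M) = sqrt(M)
D(g) = (4 + g)/(2*g) (D(g) = (4 + g)/((2*g)) = (4 + g)*(1/(2*g)) = (4 + g)/(2*g))
K(w, Y) = 4 (K(w, Y) = 4*1 = 4)
(D(-4) + f(0, N(1)))*K(3, 4) = ((1/2)*(4 - 4)/(-4) + sqrt(4))*4 = ((1/2)*(-1/4)*0 + 2)*4 = (0 + 2)*4 = 2*4 = 8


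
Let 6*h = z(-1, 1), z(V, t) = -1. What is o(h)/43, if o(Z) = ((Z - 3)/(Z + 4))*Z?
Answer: 19/5934 ≈ 0.0032019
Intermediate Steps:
h = -⅙ (h = (⅙)*(-1) = -⅙ ≈ -0.16667)
o(Z) = Z*(-3 + Z)/(4 + Z) (o(Z) = ((-3 + Z)/(4 + Z))*Z = Z*(-3 + Z)/(4 + Z))
o(h)/43 = -(-3 - ⅙)/(6*(4 - ⅙))/43 = -⅙*(-19/6)/23/6*(1/43) = -⅙*6/23*(-19/6)*(1/43) = (19/138)*(1/43) = 19/5934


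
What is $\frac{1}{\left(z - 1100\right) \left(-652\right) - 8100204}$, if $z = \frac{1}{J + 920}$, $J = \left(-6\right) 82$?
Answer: $- \frac{107}{789981591} \approx -1.3545 \cdot 10^{-7}$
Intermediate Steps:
$J = -492$
$z = \frac{1}{428}$ ($z = \frac{1}{-492 + 920} = \frac{1}{428} \approx 0.0023364$)
$\frac{1}{\left(z - 1100\right) \left(-652\right) - 8100204} = \frac{1}{\left(\frac{1}{428} - 1100\right) \left(-652\right) - 8100204} = \frac{1}{\left(- \frac{470799}{428}\right) \left(-652\right) - 8100204} = \frac{1}{\frac{76740237}{107} - 8100204} = \frac{1}{- \frac{789981591}{107}} = - \frac{107}{789981591}$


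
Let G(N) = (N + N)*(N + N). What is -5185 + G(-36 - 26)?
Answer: 10191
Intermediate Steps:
G(N) = 4*N**2 (G(N) = (2*N)*(2*N) = 4*N**2)
-5185 + G(-36 - 26) = -5185 + 4*(-36 - 26)**2 = -5185 + 4*(-62)**2 = -5185 + 4*3844 = -5185 + 15376 = 10191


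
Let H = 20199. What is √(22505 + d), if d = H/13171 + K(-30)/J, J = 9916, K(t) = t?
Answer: √95975215760971337606/65301818 ≈ 150.02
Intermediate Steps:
d = 99949077/65301818 (d = 20199/13171 - 30/9916 = 20199*(1/13171) - 30*1/9916 = 20199/13171 - 15/4958 = 99949077/65301818 ≈ 1.5306)
√(22505 + d) = √(22505 + 99949077/65301818) = √(1469717363167/65301818) = √95975215760971337606/65301818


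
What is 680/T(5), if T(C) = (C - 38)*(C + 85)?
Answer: -68/297 ≈ -0.22896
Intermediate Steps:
T(C) = (-38 + C)*(85 + C)
680/T(5) = 680/(-3230 + 5² + 47*5) = 680/(-3230 + 25 + 235) = 680/(-2970) = 680*(-1/2970) = -68/297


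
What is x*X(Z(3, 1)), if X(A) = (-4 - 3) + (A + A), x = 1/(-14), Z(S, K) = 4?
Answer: -1/14 ≈ -0.071429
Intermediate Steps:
x = -1/14 ≈ -0.071429
X(A) = -7 + 2*A
x*X(Z(3, 1)) = -(-7 + 2*4)/14 = -(-7 + 8)/14 = -1/14*1 = -1/14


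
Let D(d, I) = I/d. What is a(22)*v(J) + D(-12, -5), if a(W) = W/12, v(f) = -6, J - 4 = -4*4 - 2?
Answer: -127/12 ≈ -10.583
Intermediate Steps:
J = -14 (J = 4 + (-4*4 - 2) = 4 + (-16 - 2) = 4 - 18 = -14)
a(W) = W/12 (a(W) = W*(1/12) = W/12)
a(22)*v(J) + D(-12, -5) = ((1/12)*22)*(-6) - 5/(-12) = (11/6)*(-6) - 5*(-1/12) = -11 + 5/12 = -127/12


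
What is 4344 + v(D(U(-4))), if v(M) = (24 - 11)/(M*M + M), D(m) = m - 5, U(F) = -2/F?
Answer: 273724/63 ≈ 4344.8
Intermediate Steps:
D(m) = -5 + m
v(M) = 13/(M + M²) (v(M) = 13/(M² + M) = 13/(M + M²))
4344 + v(D(U(-4))) = 4344 + 13/((-5 - 2/(-4))*(1 + (-5 - 2/(-4)))) = 4344 + 13/((-5 - 2*(-¼))*(1 + (-5 - 2*(-¼)))) = 4344 + 13/((-5 + ½)*(1 + (-5 + ½))) = 4344 + 13/((-9/2)*(1 - 9/2)) = 4344 + 13*(-2/9)/(-7/2) = 4344 + 13*(-2/9)*(-2/7) = 4344 + 52/63 = 273724/63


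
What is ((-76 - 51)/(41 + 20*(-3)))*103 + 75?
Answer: 14506/19 ≈ 763.47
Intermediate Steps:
((-76 - 51)/(41 + 20*(-3)))*103 + 75 = -127/(41 - 60)*103 + 75 = -127/(-19)*103 + 75 = -127*(-1/19)*103 + 75 = (127/19)*103 + 75 = 13081/19 + 75 = 14506/19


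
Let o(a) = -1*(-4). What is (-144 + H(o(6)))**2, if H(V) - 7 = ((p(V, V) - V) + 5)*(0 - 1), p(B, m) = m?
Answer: 20164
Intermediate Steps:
o(a) = 4
H(V) = 2 (H(V) = 7 + ((V - V) + 5)*(0 - 1) = 7 + (0 + 5)*(-1) = 7 + 5*(-1) = 7 - 5 = 2)
(-144 + H(o(6)))**2 = (-144 + 2)**2 = (-142)**2 = 20164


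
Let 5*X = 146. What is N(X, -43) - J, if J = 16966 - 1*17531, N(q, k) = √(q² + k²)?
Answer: 565 + √67541/5 ≈ 616.98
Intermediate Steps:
X = 146/5 (X = (⅕)*146 = 146/5 ≈ 29.200)
N(q, k) = √(k² + q²)
J = -565 (J = 16966 - 17531 = -565)
N(X, -43) - J = √((-43)² + (146/5)²) - 1*(-565) = √(1849 + 21316/25) + 565 = √(67541/25) + 565 = √67541/5 + 565 = 565 + √67541/5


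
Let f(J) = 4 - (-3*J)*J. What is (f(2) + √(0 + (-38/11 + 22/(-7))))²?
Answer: 19204/77 + 64*I*√9779/77 ≈ 249.4 + 82.193*I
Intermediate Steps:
f(J) = 4 + 3*J² (f(J) = 4 - (-3)*J² = 4 + 3*J²)
(f(2) + √(0 + (-38/11 + 22/(-7))))² = ((4 + 3*2²) + √(0 + (-38/11 + 22/(-7))))² = ((4 + 3*4) + √(0 + (-38*1/11 + 22*(-⅐))))² = ((4 + 12) + √(0 + (-38/11 - 22/7)))² = (16 + √(0 - 508/77))² = (16 + √(-508/77))² = (16 + 2*I*√9779/77)²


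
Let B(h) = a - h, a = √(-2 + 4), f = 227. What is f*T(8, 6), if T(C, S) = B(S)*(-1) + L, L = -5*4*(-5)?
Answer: 24062 - 227*√2 ≈ 23741.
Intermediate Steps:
L = 100 (L = -20*(-5) = 100)
a = √2 ≈ 1.4142
B(h) = √2 - h
T(C, S) = 100 + S - √2 (T(C, S) = (√2 - S)*(-1) + 100 = (S - √2) + 100 = 100 + S - √2)
f*T(8, 6) = 227*(100 + 6 - √2) = 227*(106 - √2) = 24062 - 227*√2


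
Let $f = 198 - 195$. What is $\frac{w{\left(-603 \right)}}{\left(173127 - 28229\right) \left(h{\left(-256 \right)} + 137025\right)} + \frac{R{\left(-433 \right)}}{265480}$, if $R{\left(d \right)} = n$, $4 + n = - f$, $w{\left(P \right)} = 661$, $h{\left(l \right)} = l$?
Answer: $- \frac{69273699827}{2630582192559880} \approx -2.6334 \cdot 10^{-5}$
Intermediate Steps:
$f = 3$
$n = -7$ ($n = -4 - 3 = -7$)
$R{\left(d \right)} = -7$
$\frac{w{\left(-603 \right)}}{\left(173127 - 28229\right) \left(h{\left(-256 \right)} + 137025\right)} + \frac{R{\left(-433 \right)}}{265480} = \frac{661}{\left(173127 - 28229\right) \left(-256 + 137025\right)} - \frac{7}{265480} = \frac{661}{144898 \cdot 136769} - \frac{7}{265480} = \frac{661}{19817554562} - \frac{7}{265480} = - \frac{69273699827}{2630582192559880}$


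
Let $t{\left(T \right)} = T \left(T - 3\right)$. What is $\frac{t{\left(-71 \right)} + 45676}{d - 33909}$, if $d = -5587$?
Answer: $- \frac{25465}{19748} \approx -1.2895$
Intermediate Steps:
$t{\left(T \right)} = T \left(-3 + T\right)$
$\frac{t{\left(-71 \right)} + 45676}{d - 33909} = \frac{- 71 \left(-3 - 71\right) + 45676}{-5587 - 33909} = \frac{\left(-71\right) \left(-74\right) + 45676}{-39496} = \left(5254 + 45676\right) \left(- \frac{1}{39496}\right) = 50930 \left(- \frac{1}{39496}\right) = - \frac{25465}{19748}$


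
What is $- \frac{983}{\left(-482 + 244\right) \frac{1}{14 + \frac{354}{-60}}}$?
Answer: $\frac{79623}{2380} \approx 33.455$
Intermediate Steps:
$- \frac{983}{\left(-482 + 244\right) \frac{1}{14 + \frac{354}{-60}}} = - \frac{983}{\left(-238\right) \frac{1}{14 + 354 \left(- \frac{1}{60}\right)}} = - \frac{983}{\left(-238\right) \frac{1}{14 - \frac{59}{10}}} = - \frac{983}{\left(-238\right) \frac{1}{\frac{81}{10}}} = - \frac{983}{\left(-238\right) \frac{10}{81}} = - \frac{983}{- \frac{2380}{81}} = \left(-983\right) \left(- \frac{81}{2380}\right) = \frac{79623}{2380}$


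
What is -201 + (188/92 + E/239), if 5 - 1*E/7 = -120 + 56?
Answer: -1082555/5497 ≈ -196.94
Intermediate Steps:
E = 483 (E = 35 - 7*(-120 + 56) = 35 - 7*(-64) = 35 + 448 = 483)
-201 + (188/92 + E/239) = -201 + (188/92 + 483/239) = -201 + (188*(1/92) + 483*(1/239)) = -201 + (47/23 + 483/239) = -201 + 22342/5497 = -1082555/5497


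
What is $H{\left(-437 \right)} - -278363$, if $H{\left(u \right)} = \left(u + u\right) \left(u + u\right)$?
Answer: $1042239$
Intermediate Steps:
$H{\left(u \right)} = 4 u^{2}$ ($H{\left(u \right)} = 2 u 2 u = 4 u^{2}$)
$H{\left(-437 \right)} - -278363 = 4 \left(-437\right)^{2} - -278363 = 4 \cdot 190969 + 278363 = 763876 + 278363 = 1042239$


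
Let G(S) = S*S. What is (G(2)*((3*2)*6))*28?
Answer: 4032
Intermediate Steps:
G(S) = S²
(G(2)*((3*2)*6))*28 = (2²*((3*2)*6))*28 = (4*(6*6))*28 = (4*36)*28 = 144*28 = 4032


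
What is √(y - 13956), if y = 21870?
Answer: √7914 ≈ 88.961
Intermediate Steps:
√(y - 13956) = √(21870 - 13956) = √7914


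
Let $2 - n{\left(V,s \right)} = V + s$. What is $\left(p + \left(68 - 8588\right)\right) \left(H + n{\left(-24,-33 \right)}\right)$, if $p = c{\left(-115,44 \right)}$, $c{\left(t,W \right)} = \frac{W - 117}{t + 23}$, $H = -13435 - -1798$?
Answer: $\frac{4537227163}{46} \approx 9.8635 \cdot 10^{7}$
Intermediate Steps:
$H = -11637$ ($H = -13435 + 1798 = -11637$)
$c{\left(t,W \right)} = \frac{-117 + W}{23 + t}$
$p = \frac{73}{92}$ ($p = \frac{-117 + 44}{23 - 115} = \frac{1}{-92} \left(-73\right) = \left(- \frac{1}{92}\right) \left(-73\right) = \frac{73}{92} \approx 0.79348$)
$n{\left(V,s \right)} = 2 - V - s$ ($n{\left(V,s \right)} = 2 - \left(V + s\right) = 2 - V - s$)
$\left(p + \left(68 - 8588\right)\right) \left(H + n{\left(-24,-33 \right)}\right) = \left(\frac{73}{92} + \left(68 - 8588\right)\right) \left(-11637 - -59\right) = \left(\frac{73}{92} + \left(68 - 8588\right)\right) \left(-11637 + \left(2 + 24 + 33\right)\right) = \left(\frac{73}{92} - 8520\right) \left(-11637 + 59\right) = \left(- \frac{783767}{92}\right) \left(-11578\right) = \frac{4537227163}{46}$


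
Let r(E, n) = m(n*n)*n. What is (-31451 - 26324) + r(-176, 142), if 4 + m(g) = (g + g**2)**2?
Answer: 23476760776341732857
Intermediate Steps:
m(g) = -4 + (g + g**2)**2
r(E, n) = n*(-4 + n**4*(1 + n**2)**2) (r(E, n) = (-4 + (n*n)**2*(1 + n*n)**2)*n = (-4 + (n**2)**2*(1 + n**2)**2)*n = (-4 + n**4*(1 + n**2)**2)*n = n*(-4 + n**4*(1 + n**2)**2))
(-31451 - 26324) + r(-176, 142) = (-31451 - 26324) + 142*(-4 + 142**4*(1 + 142**2)**2) = -57775 + 142*(-4 + 406586896*(1 + 20164)**2) = -57775 + 142*(-4 + 406586896*20165**2) = -57775 + 142*(-4 + 406586896*406627225) = -57775 + 142*(-4 + 165329301241843600) = -57775 + 142*165329301241843596 = -57775 + 23476760776341790632 = 23476760776341732857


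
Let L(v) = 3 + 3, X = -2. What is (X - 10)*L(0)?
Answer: -72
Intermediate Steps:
L(v) = 6
(X - 10)*L(0) = (-2 - 10)*6 = -12*6 = -72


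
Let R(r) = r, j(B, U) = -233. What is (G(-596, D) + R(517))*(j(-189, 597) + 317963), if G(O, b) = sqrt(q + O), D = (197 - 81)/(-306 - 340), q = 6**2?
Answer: 164266410 + 1270920*I*sqrt(35) ≈ 1.6427e+8 + 7.5189e+6*I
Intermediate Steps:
q = 36
D = -58/323 (D = 116/(-646) = 116*(-1/646) = -58/323 ≈ -0.17957)
G(O, b) = sqrt(36 + O)
(G(-596, D) + R(517))*(j(-189, 597) + 317963) = (sqrt(36 - 596) + 517)*(-233 + 317963) = (sqrt(-560) + 517)*317730 = (4*I*sqrt(35) + 517)*317730 = (517 + 4*I*sqrt(35))*317730 = 164266410 + 1270920*I*sqrt(35)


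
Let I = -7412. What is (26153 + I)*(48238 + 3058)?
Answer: 961338336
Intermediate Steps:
(26153 + I)*(48238 + 3058) = (26153 - 7412)*(48238 + 3058) = 18741*51296 = 961338336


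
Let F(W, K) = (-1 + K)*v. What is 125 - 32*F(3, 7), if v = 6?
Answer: -1027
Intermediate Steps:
F(W, K) = -6 + 6*K (F(W, K) = (-1 + K)*6 = -6 + 6*K)
125 - 32*F(3, 7) = 125 - 32*(-6 + 6*7) = 125 - 32*(-6 + 42) = 125 - 32*36 = 125 - 1152 = -1027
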